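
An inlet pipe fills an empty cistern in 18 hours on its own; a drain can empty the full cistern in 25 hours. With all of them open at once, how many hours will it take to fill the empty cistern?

Net rate = 1/18 − 1/25 = (25 − 18)/450 = 7/450 per hour.
Filling time = 1 ÷ (7/450) = 450/7 hours.

450/7 hours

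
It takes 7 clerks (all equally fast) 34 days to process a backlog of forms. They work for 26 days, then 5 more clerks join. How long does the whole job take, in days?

92/3 days

One clerk does 1/238 of the job per day.
After 26 days with 7 clerks, 13/17 is done (4/17 left).
With 12 clerks the rate is 12/238 = 6/119, so the rest takes 4/17 ÷ 6/119 = 14/3 days.
Total = 26 + 14/3 = 92/3 days.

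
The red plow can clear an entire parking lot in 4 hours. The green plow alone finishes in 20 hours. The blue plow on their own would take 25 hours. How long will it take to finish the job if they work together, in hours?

Combined rate: 1/4 + 1/20 + 1/25 = (25 + 5 + 4)/100 = 34/100 = 17/50 per hour.
Time = 1 ÷ (17/50) = 50/17 hours.

50/17 hours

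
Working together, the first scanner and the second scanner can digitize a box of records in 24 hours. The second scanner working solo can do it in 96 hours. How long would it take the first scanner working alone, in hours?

Combined rate is 1/24 per hour.
Known contribution: 1/96 per hour.
So the first scanner's rate is 1/24 − 1/96 = 1/32, meaning 32 hours alone.

32 hours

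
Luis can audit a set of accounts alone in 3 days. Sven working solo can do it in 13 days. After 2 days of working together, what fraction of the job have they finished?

Combined rate: 1/3 + 1/13 = (13 + 3)/39 = 16/39 per day.
In 2 days they complete 2·16/39 = 32/39 of the job.

32/39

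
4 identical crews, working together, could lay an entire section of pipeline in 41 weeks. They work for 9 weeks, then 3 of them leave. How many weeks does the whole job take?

One crew does 1/164 of the job per week.
After 9 weeks with 4 crews, 9/41 is done (32/41 left).
With 1 crew the rate is 1/164, so the rest takes 32/41 ÷ 1/164 = 128 weeks.
Total = 9 + 128 = 137 weeks.

137 weeks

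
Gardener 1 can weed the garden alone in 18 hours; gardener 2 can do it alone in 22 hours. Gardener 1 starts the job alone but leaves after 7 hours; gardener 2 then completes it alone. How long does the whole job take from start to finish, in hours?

In 7 hours gardener 1 does 7/18 of the job, leaving 11/18.
Gardener 2 works at 1/22 per hour, so finishing takes 11/18 ÷ 1/22 = 121/9 hours.
Total time = 7 + 121/9 = 184/9 hours.

184/9 hours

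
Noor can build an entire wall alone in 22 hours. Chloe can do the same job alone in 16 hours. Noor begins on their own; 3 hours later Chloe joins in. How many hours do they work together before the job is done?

8 hours

In the first 3 hours Noor alone does 3/22 of the job, leaving 19/22.
Once everyone is working, combined rate: 1/22 + 1/16 = (8 + 11)/176 = 19/176 per hour.
Remaining 19/22 at 19/176 per hour takes 8 hours.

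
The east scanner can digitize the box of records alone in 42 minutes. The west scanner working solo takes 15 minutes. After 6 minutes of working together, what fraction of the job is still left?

Combined rate: 1/42 + 1/15 = (5 + 14)/210 = 19/210 per minute.
In 6 minutes they complete 6·19/210 = 19/35 of the job.
So 16/35 remains.

16/35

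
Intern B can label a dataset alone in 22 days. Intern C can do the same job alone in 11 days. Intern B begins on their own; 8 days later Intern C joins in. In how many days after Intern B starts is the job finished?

38/3 days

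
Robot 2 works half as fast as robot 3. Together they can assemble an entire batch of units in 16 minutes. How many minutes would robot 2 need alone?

Let robot 3's rate be r; then robot 2's rate is (1/2)r, so together (1/2 + 1)r = (3/2)r = 1/16.
Thus r = 1/24 per minute.
Robot 3 alone: 24 minutes; robot 2 alone: 48 minutes.

48 minutes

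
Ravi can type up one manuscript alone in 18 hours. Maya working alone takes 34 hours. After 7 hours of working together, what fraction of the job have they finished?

91/153

Combined rate: 1/18 + 1/34 = (17 + 9)/306 = 26/306 = 13/153 per hour.
In 7 hours they complete 7·13/153 = 91/153 of the job.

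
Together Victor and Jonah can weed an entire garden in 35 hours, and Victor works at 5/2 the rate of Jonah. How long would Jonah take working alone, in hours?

Let Jonah's rate be r; then Victor's rate is (5/2)r, so together (5/2 + 1)r = (7/2)r = 1/35.
Thus r = 2/245 per hour.
Jonah alone: 245/2 hours; Victor alone: 49 hours.

245/2 hours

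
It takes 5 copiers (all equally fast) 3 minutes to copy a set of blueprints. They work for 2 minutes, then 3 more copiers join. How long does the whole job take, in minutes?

21/8 minutes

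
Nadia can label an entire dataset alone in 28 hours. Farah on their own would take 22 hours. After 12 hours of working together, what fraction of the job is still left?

2/77

Combined rate: 1/28 + 1/22 = (11 + 14)/308 = 25/308 per hour.
In 12 hours they complete 12·25/308 = 75/77 of the job.
So 2/77 remains.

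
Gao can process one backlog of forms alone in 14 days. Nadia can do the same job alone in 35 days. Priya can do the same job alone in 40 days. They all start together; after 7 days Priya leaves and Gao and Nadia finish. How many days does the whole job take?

In the first 7 days the combined rate is 1/8, so 7/8 of the job is done, leaving 1/8.
After Priya leaves the rate is 1/10 per day; the remaining 1/8 takes 5/4 days.
Total = 7 + 5/4 = 33/4 days.

33/4 days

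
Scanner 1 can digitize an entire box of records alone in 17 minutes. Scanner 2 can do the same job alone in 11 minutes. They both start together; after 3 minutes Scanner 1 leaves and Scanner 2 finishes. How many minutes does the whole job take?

In the first 3 minutes the combined rate is 28/187, so 84/187 of the job is done, leaving 103/187.
After Scanner 1 leaves the rate is 1/11 per minute; the remaining 103/187 takes 103/17 minutes.
Total = 3 + 103/17 = 154/17 minutes.

154/17 minutes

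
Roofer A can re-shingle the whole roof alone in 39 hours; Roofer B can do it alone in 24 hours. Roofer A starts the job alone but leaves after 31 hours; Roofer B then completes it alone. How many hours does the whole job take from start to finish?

467/13 hours

In 31 hours Roofer A does 31/39 of the job, leaving 8/39.
Roofer B works at 1/24 per hour, so finishing takes 8/39 ÷ 1/24 = 64/13 hours.
Total time = 31 + 64/13 = 467/13 hours.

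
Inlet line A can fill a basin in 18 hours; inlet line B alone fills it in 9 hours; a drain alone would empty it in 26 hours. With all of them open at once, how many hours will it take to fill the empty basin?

Net rate = 1/18 + 1/9 − 1/26 = (13 + 26 − 9)/234 = 30/234 = 5/39 per hour.
Filling time = 1 ÷ (5/39) = 39/5 hours.

39/5 hours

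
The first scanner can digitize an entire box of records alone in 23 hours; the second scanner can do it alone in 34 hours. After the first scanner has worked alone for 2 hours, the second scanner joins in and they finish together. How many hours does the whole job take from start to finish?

276/19 hours

In 2 hours the first scanner does 2/23 of the job, leaving 21/23.
The first scanner and the second scanner together work at 57/782 per hour, so finishing takes 21/23 ÷ 57/782 = 238/19 hours.
Total time = 2 + 238/19 = 276/19 hours.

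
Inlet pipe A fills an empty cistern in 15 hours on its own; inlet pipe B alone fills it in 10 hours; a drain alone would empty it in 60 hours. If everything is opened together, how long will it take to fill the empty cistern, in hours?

20/3 hours

Net rate = 1/15 + 1/10 − 1/60 = (4 + 6 − 1)/60 = 9/60 = 3/20 per hour.
Filling time = 1 ÷ (3/20) = 20/3 hours.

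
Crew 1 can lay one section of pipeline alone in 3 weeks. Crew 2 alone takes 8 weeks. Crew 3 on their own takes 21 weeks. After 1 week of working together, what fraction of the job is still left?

83/168

Combined rate: 1/3 + 1/8 + 1/21 = (56 + 21 + 8)/168 = 85/168 per week.
In 1 week they complete 1·85/168 = 85/168 of the job.
So 83/168 remains.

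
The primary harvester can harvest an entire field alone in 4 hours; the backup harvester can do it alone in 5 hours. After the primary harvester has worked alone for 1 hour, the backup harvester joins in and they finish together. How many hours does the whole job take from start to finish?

8/3 hours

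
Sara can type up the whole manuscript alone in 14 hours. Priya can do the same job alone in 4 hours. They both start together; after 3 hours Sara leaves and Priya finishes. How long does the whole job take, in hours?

22/7 hours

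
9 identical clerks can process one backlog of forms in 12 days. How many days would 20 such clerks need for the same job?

Total work is 9·12 = 108 clerk-days.
With 20 clerks: 108/20 = 27/5 days.

27/5 days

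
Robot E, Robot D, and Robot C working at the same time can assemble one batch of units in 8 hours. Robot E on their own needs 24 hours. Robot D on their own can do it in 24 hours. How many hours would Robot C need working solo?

24 hours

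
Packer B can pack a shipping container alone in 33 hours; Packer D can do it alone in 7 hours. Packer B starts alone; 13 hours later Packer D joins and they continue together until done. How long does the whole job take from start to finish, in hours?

In 13 hours Packer B does 13/33 of the job, leaving 20/33.
Packer B and Packer D together work at 40/231 per hour, so finishing takes 20/33 ÷ 40/231 = 7/2 hours.
Total time = 13 + 7/2 = 33/2 hours.

33/2 hours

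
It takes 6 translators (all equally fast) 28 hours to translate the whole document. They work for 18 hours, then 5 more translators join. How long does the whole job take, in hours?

One translator does 1/168 of the job per hour.
After 18 hours with 6 translators, 9/14 is done (5/14 left).
With 11 translators the rate is 11/168, so the rest takes 5/14 ÷ 11/168 = 60/11 hours.
Total = 18 + 60/11 = 258/11 hours.

258/11 hours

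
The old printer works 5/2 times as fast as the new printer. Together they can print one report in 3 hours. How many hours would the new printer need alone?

21/2 hours

Let the new printer's rate be r; then the old printer's rate is (5/2)r, so together (5/2 + 1)r = (7/2)r = 1/3.
Thus r = 2/21 per hour.
The new printer alone: 21/2 hours; the old printer alone: 21/5 hours.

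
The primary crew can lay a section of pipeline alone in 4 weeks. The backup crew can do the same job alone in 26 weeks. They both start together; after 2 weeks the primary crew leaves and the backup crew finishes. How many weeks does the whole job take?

In the first 2 weeks the combined rate is 15/52, so 15/26 of the job is done, leaving 11/26.
After the primary crew leaves the rate is 1/26 per week; the remaining 11/26 takes 11 weeks.
Total = 2 + 11 = 13 weeks.

13 weeks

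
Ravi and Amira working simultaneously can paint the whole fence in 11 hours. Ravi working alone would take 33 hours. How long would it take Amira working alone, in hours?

Combined rate is 1/11 per hour.
Known contribution: 1/33 per hour.
So Amira's rate is 1/11 − 1/33 = 2/33, meaning 33/2 hours alone.

33/2 hours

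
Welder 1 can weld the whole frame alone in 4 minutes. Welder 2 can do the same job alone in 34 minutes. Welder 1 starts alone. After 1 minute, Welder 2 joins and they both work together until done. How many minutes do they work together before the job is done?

51/19 minutes

In the first 1 minute Welder 1 alone does 1/4 of the job, leaving 3/4.
Once everyone is working, combined rate: 1/4 + 1/34 = (17 + 2)/68 = 19/68 per minute.
Remaining 3/4 at 19/68 per minute takes 51/19 minutes.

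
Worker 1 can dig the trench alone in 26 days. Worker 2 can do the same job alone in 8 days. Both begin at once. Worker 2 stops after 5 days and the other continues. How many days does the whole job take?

In the first 5 days the combined rate is 17/104, so 85/104 of the job is done, leaving 19/104.
After worker 2 leaves the rate is 1/26 per day; the remaining 19/104 takes 19/4 days.
Total = 5 + 19/4 = 39/4 days.

39/4 days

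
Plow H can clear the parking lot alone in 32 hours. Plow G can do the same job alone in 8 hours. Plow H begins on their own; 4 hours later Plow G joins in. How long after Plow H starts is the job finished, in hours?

In the first 4 hours Plow H alone does 4/32 = 1/8 of the job, leaving 7/8.
Once everyone is working, combined rate: 1/32 + 1/8 = (1 + 4)/32 = 5/32 per hour.
Remaining 7/8 at 5/32 per hour takes 28/5 hours.
Total from the start = 4 + 28/5 = 48/5 hours.

48/5 hours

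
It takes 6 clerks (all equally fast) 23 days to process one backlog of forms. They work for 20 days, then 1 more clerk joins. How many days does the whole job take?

One clerk does 1/138 of the job per day.
After 20 days with 6 clerks, 20/23 is done (3/23 left).
With 7 clerks the rate is 7/138, so the rest takes 3/23 ÷ 7/138 = 18/7 days.
Total = 20 + 18/7 = 158/7 days.

158/7 days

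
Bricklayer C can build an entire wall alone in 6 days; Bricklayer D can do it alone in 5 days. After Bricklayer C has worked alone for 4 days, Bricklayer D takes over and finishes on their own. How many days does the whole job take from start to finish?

In 4 days Bricklayer C does 4/6 = 2/3 of the job, leaving 1/3.
Bricklayer D works at 1/5 per day, so finishing takes 1/3 ÷ 1/5 = 5/3 days.
Total time = 4 + 5/3 = 17/3 days.

17/3 days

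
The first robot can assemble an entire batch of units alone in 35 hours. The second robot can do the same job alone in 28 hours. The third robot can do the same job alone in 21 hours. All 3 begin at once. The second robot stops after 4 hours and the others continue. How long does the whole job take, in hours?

In the first 4 hours the combined rate is 47/420, so 47/105 of the job is done, leaving 58/105.
After the second robot leaves the rate is 8/105 per hour; the remaining 58/105 takes 29/4 hours.
Total = 4 + 29/4 = 45/4 hours.

45/4 hours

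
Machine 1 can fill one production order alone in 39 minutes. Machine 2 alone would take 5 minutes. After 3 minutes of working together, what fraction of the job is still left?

21/65

Combined rate: 1/39 + 1/5 = (5 + 39)/195 = 44/195 per minute.
In 3 minutes they complete 3·44/195 = 44/65 of the job.
So 21/65 remains.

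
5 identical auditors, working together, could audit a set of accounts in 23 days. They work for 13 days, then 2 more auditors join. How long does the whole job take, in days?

141/7 days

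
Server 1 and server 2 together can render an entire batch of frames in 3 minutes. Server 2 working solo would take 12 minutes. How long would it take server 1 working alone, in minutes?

4 minutes

Combined rate is 1/3 per minute.
Known contribution: 1/12 per minute.
So server 1's rate is 1/3 − 1/12 = 1/4, meaning 4 minutes alone.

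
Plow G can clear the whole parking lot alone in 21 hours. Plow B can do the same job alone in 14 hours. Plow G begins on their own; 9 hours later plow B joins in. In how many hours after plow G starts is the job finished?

69/5 hours

In the first 9 hours plow G alone does 9/21 = 3/7 of the job, leaving 4/7.
Once everyone is working, combined rate: 1/21 + 1/14 = (2 + 3)/42 = 5/42 per hour.
Remaining 4/7 at 5/42 per hour takes 24/5 hours.
Total from the start = 9 + 24/5 = 69/5 hours.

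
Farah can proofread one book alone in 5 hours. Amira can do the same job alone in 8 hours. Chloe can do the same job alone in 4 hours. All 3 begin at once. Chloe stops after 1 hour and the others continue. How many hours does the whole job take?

In the first 1 hour the combined rate is 23/40, so 23/40 of the job is done, leaving 17/40.
After Chloe leaves the rate is 13/40 per hour; the remaining 17/40 takes 17/13 hours.
Total = 1 + 17/13 = 30/13 hours.

30/13 hours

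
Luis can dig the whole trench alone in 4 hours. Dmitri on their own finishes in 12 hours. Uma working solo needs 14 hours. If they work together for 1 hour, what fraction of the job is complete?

Combined rate: 1/4 + 1/12 + 1/14 = (21 + 7 + 6)/84 = 34/84 = 17/42 per hour.
In 1 hour they complete 1·17/42 = 17/42 of the job.

17/42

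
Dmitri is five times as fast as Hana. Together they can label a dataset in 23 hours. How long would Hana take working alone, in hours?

138 hours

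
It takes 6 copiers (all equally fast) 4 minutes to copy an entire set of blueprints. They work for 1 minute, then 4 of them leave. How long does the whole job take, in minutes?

One copier does 1/24 of the job per minute.
After 1 minute with 6 copiers, 1/4 is done (3/4 left).
With 2 copiers the rate is 2/24 = 1/12, so the rest takes 3/4 ÷ 1/12 = 9 minutes.
Total = 1 + 9 = 10 minutes.

10 minutes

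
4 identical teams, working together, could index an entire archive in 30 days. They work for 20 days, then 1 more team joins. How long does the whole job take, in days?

One team does 1/120 of the job per day.
After 20 days with 4 teams, 2/3 is done (1/3 left).
With 5 teams the rate is 5/120 = 1/24, so the rest takes 1/3 ÷ 1/24 = 8 days.
Total = 20 + 8 = 28 days.

28 days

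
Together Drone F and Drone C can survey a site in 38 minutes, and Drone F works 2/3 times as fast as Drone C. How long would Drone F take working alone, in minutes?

Let Drone C's rate be r; then Drone F's rate is (2/3)r, so together (2/3 + 1)r = (5/3)r = 1/38.
Thus r = 3/190 per minute.
Drone C alone: 190/3 minutes; Drone F alone: 95 minutes.

95 minutes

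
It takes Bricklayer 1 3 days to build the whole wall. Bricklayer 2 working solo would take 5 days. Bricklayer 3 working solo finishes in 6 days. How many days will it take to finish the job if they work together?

Combined rate: 1/3 + 1/5 + 1/6 = (10 + 6 + 5)/30 = 21/30 = 7/10 per day.
Time = 1 ÷ (7/10) = 10/7 days.

10/7 days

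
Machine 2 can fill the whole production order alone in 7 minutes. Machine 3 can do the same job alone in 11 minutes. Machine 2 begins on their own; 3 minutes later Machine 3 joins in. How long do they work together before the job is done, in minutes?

22/9 minutes

In the first 3 minutes Machine 2 alone does 3/7 of the job, leaving 4/7.
Once everyone is working, combined rate: 1/7 + 1/11 = (11 + 7)/77 = 18/77 per minute.
Remaining 4/7 at 18/77 per minute takes 22/9 minutes.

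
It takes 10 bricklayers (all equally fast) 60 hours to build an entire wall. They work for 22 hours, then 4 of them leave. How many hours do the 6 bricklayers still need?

190/3 hours

One bricklayer does 1/600 of the job per hour.
After 22 hours with 10 bricklayers, 11/30 is done (19/30 left).
With 6 bricklayers the rate is 6/600 = 1/100, so the rest takes 19/30 ÷ 1/100 = 190/3 hours.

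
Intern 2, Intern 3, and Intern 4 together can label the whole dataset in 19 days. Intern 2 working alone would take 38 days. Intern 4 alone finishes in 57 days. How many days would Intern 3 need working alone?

Combined rate is 1/19 per day.
Known contribution: 1/38 + 1/57 = (3 + 2)/114 = 5/114 per day.
So Intern 3's rate is 1/19 − 5/114 = 1/114, meaning 114 days alone.

114 days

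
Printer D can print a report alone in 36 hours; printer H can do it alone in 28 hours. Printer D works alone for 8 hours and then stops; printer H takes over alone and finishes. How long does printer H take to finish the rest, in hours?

196/9 hours

In 8 hours printer D does 8/36 = 2/9 of the job, leaving 7/9.
Printer H works at 1/28 per hour, so finishing takes 7/9 ÷ 1/28 = 196/9 hours.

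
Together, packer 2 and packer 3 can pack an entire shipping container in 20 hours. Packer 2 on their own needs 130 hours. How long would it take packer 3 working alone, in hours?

260/11 hours

Combined rate is 1/20 per hour.
Known contribution: 1/130 per hour.
So packer 3's rate is 1/20 − 1/130 = 11/260, meaning 260/11 hours alone.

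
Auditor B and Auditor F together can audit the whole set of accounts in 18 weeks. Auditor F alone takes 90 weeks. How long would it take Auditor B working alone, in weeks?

Combined rate is 1/18 per week.
Known contribution: 1/90 per week.
So Auditor B's rate is 1/18 − 1/90 = 2/45, meaning 45/2 weeks alone.

45/2 weeks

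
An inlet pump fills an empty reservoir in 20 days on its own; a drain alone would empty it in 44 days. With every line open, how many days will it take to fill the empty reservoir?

Net rate = 1/20 − 1/44 = (11 − 5)/220 = 6/220 = 3/110 per day.
Filling time = 1 ÷ (3/110) = 110/3 days.

110/3 days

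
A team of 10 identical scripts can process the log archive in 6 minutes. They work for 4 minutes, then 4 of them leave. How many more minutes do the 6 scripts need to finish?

10/3 minutes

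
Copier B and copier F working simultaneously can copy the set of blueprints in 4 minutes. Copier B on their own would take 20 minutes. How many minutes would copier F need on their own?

5 minutes

Combined rate is 1/4 per minute.
Known contribution: 1/20 per minute.
So copier F's rate is 1/4 − 1/20 = 1/5, meaning 5 minutes alone.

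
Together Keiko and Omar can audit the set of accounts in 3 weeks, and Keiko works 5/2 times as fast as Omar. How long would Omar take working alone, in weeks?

21/2 weeks

Let Omar's rate be r; then Keiko's rate is (5/2)r, so together (5/2 + 1)r = (7/2)r = 1/3.
Thus r = 2/21 per week.
Omar alone: 21/2 weeks; Keiko alone: 21/5 weeks.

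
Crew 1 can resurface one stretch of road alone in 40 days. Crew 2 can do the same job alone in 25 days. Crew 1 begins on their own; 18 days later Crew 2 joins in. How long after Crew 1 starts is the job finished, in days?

In the first 18 days Crew 1 alone does 18/40 = 9/20 of the job, leaving 11/20.
Once everyone is working, combined rate: 1/40 + 1/25 = (5 + 8)/200 = 13/200 per day.
Remaining 11/20 at 13/200 per day takes 110/13 days.
Total from the start = 18 + 110/13 = 344/13 days.

344/13 days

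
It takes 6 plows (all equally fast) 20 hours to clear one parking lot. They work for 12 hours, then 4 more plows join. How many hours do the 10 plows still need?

24/5 hours

One plow does 1/120 of the job per hour.
After 12 hours with 6 plows, 3/5 is done (2/5 left).
With 10 plows the rate is 10/120 = 1/12, so the rest takes 2/5 ÷ 1/12 = 24/5 hours.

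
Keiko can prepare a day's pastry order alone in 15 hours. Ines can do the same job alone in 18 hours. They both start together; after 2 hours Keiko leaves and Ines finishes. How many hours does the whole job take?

78/5 hours

In the first 2 hours the combined rate is 11/90, so 11/45 of the job is done, leaving 34/45.
After Keiko leaves the rate is 1/18 per hour; the remaining 34/45 takes 68/5 hours.
Total = 2 + 68/5 = 78/5 hours.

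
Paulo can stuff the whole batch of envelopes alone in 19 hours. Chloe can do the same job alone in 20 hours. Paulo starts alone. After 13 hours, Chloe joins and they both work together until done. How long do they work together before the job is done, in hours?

In the first 13 hours Paulo alone does 13/19 of the job, leaving 6/19.
Once everyone is working, combined rate: 1/19 + 1/20 = (20 + 19)/380 = 39/380 per hour.
Remaining 6/19 at 39/380 per hour takes 40/13 hours.

40/13 hours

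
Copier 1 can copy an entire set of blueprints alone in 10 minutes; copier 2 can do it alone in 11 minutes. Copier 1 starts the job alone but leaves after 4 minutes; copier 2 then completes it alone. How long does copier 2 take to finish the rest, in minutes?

In 4 minutes copier 1 does 4/10 = 2/5 of the job, leaving 3/5.
Copier 2 works at 1/11 per minute, so finishing takes 3/5 ÷ 1/11 = 33/5 minutes.

33/5 minutes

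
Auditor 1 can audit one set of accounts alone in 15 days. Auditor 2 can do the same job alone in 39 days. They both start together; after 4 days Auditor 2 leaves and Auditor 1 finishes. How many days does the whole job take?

175/13 days

In the first 4 days the combined rate is 6/65, so 24/65 of the job is done, leaving 41/65.
After Auditor 2 leaves the rate is 1/15 per day; the remaining 41/65 takes 123/13 days.
Total = 4 + 123/13 = 175/13 days.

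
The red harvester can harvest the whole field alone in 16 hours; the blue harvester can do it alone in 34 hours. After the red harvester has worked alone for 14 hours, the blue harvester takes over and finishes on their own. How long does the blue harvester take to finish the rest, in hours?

In 14 hours the red harvester does 14/16 = 7/8 of the job, leaving 1/8.
The blue harvester works at 1/34 per hour, so finishing takes 1/8 ÷ 1/34 = 17/4 hours.

17/4 hours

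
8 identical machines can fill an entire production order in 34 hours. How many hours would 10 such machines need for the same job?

136/5 hours

Total work is 8·34 = 272 machine-hours.
With 10 machines: 272/10 = 136/5 hours.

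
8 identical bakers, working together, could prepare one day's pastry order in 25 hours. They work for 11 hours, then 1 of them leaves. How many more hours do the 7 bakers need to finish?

One baker does 1/200 of the job per hour.
After 11 hours with 8 bakers, 11/25 is done (14/25 left).
With 7 bakers the rate is 7/200, so the rest takes 14/25 ÷ 7/200 = 16 hours.

16 hours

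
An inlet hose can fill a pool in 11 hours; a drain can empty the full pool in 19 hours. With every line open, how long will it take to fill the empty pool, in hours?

209/8 hours

Net rate = 1/11 − 1/19 = (19 − 11)/209 = 8/209 per hour.
Filling time = 1 ÷ (8/209) = 209/8 hours.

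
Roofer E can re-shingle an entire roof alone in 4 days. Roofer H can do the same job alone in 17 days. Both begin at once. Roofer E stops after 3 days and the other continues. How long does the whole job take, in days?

In the first 3 days the combined rate is 21/68, so 63/68 of the job is done, leaving 5/68.
After roofer E leaves the rate is 1/17 per day; the remaining 5/68 takes 5/4 days.
Total = 3 + 5/4 = 17/4 days.

17/4 days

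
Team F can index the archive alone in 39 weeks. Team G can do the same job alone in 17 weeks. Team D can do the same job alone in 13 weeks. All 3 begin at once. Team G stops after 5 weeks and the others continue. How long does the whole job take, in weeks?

117/17 weeks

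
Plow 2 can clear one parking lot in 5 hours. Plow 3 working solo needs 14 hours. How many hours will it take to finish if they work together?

With two workers the combined time is the product over the sum: 5·14/(5+14) = 70/19 hours.

70/19 hours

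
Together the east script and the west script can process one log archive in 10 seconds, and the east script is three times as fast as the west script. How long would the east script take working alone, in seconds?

40/3 seconds

Let the west script's rate be r; then the east script's rate is 3r, so together (3 + 1)r = 4r = 1/10.
Thus r = 1/40 per second.
The west script alone: 40 seconds; the east script alone: 40/3 seconds.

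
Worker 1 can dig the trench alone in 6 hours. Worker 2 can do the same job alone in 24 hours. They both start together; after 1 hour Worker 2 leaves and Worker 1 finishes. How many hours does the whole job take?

In the first 1 hour the combined rate is 5/24, so 5/24 of the job is done, leaving 19/24.
After Worker 2 leaves the rate is 1/6 per hour; the remaining 19/24 takes 19/4 hours.
Total = 1 + 19/4 = 23/4 hours.

23/4 hours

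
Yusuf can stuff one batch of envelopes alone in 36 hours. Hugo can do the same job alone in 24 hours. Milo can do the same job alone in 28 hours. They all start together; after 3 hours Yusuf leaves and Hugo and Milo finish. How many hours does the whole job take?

154/13 hours

In the first 3 hours the combined rate is 53/504, so 53/168 of the job is done, leaving 115/168.
After Yusuf leaves the rate is 13/168 per hour; the remaining 115/168 takes 115/13 hours.
Total = 3 + 115/13 = 154/13 hours.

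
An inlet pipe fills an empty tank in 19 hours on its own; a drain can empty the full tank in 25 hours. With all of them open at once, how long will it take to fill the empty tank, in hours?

475/6 hours

Net rate = 1/19 − 1/25 = (25 − 19)/475 = 6/475 per hour.
Filling time = 1 ÷ (6/475) = 475/6 hours.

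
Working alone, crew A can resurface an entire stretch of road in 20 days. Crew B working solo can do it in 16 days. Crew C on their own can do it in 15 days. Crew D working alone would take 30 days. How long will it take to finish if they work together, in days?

80/17 days

Combined rate: 1/20 + 1/16 + 1/15 + 1/30 = (12 + 15 + 16 + 8)/240 = 51/240 = 17/80 per day.
Time = 1 ÷ (17/80) = 80/17 days.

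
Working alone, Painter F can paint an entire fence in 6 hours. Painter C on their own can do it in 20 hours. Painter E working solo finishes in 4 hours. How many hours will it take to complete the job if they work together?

Combined rate: 1/6 + 1/20 + 1/4 = (10 + 3 + 15)/60 = 28/60 = 7/15 per hour.
Time = 1 ÷ (7/15) = 15/7 hours.

15/7 hours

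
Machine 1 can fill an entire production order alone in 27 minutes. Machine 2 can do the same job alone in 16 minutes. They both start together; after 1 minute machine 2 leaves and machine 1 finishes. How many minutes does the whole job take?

In the first 1 minute the combined rate is 43/432, so 43/432 of the job is done, leaving 389/432.
After machine 2 leaves the rate is 1/27 per minute; the remaining 389/432 takes 389/16 minutes.
Total = 1 + 389/16 = 405/16 minutes.

405/16 minutes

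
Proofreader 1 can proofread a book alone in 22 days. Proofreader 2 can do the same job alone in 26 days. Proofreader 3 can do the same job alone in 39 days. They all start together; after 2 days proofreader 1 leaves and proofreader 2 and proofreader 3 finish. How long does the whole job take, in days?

156/11 days

In the first 2 days the combined rate is 47/429, so 94/429 of the job is done, leaving 335/429.
After proofreader 1 leaves the rate is 5/78 per day; the remaining 335/429 takes 134/11 days.
Total = 2 + 134/11 = 156/11 days.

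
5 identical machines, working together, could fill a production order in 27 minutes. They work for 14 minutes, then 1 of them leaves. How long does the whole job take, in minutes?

121/4 minutes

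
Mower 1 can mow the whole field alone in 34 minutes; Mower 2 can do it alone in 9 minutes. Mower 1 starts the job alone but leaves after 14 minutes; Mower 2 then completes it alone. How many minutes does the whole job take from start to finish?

328/17 minutes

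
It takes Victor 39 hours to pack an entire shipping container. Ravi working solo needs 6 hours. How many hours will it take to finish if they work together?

With two workers the combined time is the product over the sum: 39·6/(39+6) = 234/45 = 26/5 hours.

26/5 hours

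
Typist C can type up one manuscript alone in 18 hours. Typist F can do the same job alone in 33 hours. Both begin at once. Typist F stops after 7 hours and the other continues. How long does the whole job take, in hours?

In the first 7 hours the combined rate is 17/198, so 119/198 of the job is done, leaving 79/198.
After Typist F leaves the rate is 1/18 per hour; the remaining 79/198 takes 79/11 hours.
Total = 7 + 79/11 = 156/11 hours.

156/11 hours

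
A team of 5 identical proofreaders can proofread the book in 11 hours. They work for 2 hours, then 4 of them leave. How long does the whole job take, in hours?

47 hours

One proofreader does 1/55 of the job per hour.
After 2 hours with 5 proofreaders, 2/11 is done (9/11 left).
With 1 proofreader the rate is 1/55, so the rest takes 9/11 ÷ 1/55 = 45 hours.
Total = 2 + 45 = 47 hours.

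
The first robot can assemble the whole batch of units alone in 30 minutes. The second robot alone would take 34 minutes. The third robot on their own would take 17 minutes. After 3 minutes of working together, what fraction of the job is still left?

54/85

Combined rate: 1/30 + 1/34 + 1/17 = (17 + 15 + 30)/510 = 62/510 = 31/255 per minute.
In 3 minutes they complete 3·31/255 = 31/85 of the job.
So 54/85 remains.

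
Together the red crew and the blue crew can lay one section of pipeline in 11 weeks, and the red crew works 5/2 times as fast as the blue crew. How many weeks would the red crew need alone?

Let the blue crew's rate be r; then the red crew's rate is (5/2)r, so together (5/2 + 1)r = (7/2)r = 1/11.
Thus r = 2/77 per week.
The blue crew alone: 77/2 weeks; the red crew alone: 77/5 weeks.

77/5 weeks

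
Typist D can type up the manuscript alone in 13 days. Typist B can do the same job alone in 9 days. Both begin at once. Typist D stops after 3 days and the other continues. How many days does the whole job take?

In the first 3 days the combined rate is 22/117, so 22/39 of the job is done, leaving 17/39.
After Typist D leaves the rate is 1/9 per day; the remaining 17/39 takes 51/13 days.
Total = 3 + 51/13 = 90/13 days.

90/13 days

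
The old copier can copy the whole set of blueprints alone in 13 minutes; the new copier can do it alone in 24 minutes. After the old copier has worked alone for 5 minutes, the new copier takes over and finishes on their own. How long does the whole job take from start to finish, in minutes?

257/13 minutes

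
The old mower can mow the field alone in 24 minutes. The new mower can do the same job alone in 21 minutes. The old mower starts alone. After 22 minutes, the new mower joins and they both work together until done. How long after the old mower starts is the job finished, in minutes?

344/15 minutes

In the first 22 minutes the old mower alone does 22/24 = 11/12 of the job, leaving 1/12.
Once everyone is working, combined rate: 1/24 + 1/21 = (7 + 8)/168 = 15/168 = 5/56 per minute.
Remaining 1/12 at 5/56 per minute takes 14/15 minutes.
Total from the start = 22 + 14/15 = 344/15 minutes.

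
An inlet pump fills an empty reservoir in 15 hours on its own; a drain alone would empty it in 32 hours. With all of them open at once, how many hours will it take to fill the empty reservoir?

Net rate = 1/15 − 1/32 = (32 − 15)/480 = 17/480 per hour.
Filling time = 1 ÷ (17/480) = 480/17 hours.

480/17 hours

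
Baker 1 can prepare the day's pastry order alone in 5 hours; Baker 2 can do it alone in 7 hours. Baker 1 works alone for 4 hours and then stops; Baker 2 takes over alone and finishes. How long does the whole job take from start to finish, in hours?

In 4 hours Baker 1 does 4/5 of the job, leaving 1/5.
Baker 2 works at 1/7 per hour, so finishing takes 1/5 ÷ 1/7 = 7/5 hours.
Total time = 4 + 7/5 = 27/5 hours.

27/5 hours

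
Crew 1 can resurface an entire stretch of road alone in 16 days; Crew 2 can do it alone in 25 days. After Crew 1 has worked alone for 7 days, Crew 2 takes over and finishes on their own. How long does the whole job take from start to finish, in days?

337/16 days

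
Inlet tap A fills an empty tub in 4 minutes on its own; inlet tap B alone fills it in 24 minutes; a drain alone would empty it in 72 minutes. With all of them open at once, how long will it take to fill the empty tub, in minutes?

Net rate = 1/4 + 1/24 − 1/72 = (18 + 3 − 1)/72 = 20/72 = 5/18 per minute.
Filling time = 1 ÷ (5/18) = 18/5 minutes.

18/5 minutes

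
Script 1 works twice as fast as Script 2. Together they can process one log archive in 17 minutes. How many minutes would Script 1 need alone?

51/2 minutes

Let Script 2's rate be r; then Script 1's rate is 2r, so together (2 + 1)r = 3r = 1/17.
Thus r = 1/51 per minute.
Script 2 alone: 51 minutes; Script 1 alone: 51/2 minutes.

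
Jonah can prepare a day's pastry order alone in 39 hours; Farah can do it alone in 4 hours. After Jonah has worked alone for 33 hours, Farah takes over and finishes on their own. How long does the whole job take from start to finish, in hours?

437/13 hours

In 33 hours Jonah does 33/39 = 11/13 of the job, leaving 2/13.
Farah works at 1/4 per hour, so finishing takes 2/13 ÷ 1/4 = 8/13 hours.
Total time = 33 + 8/13 = 437/13 hours.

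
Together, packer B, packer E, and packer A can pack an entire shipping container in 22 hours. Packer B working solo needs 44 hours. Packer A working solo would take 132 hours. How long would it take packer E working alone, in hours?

Combined rate is 1/22 per hour.
Known contribution: 1/44 + 1/132 = (3 + 1)/132 = 4/132 = 1/33 per hour.
So packer E's rate is 1/22 − 1/33 = 1/66, meaning 66 hours alone.

66 hours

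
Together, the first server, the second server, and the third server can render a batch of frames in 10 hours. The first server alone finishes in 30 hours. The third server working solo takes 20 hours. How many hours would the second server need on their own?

Combined rate is 1/10 per hour.
Known contribution: 1/30 + 1/20 = (2 + 3)/60 = 5/60 = 1/12 per hour.
So the second server's rate is 1/10 − 1/12 = 1/60, meaning 60 hours alone.

60 hours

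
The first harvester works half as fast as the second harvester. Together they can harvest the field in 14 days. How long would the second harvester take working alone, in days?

21 days

Let the second harvester's rate be r; then the first harvester's rate is (1/2)r, so together (1/2 + 1)r = (3/2)r = 1/14.
Thus r = 1/21 per day.
The second harvester alone: 21 days; the first harvester alone: 42 days.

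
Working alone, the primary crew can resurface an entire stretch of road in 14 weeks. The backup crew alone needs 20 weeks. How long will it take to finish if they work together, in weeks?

140/17 weeks

With two workers the combined time is the product over the sum: 14·20/(14+20) = 280/34 = 140/17 weeks.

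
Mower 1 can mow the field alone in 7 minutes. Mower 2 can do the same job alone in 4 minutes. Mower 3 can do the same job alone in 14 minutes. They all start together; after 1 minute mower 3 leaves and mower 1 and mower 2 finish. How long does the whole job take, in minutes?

In the first 1 minute the combined rate is 13/28, so 13/28 of the job is done, leaving 15/28.
After mower 3 leaves the rate is 11/28 per minute; the remaining 15/28 takes 15/11 minutes.
Total = 1 + 15/11 = 26/11 minutes.

26/11 minutes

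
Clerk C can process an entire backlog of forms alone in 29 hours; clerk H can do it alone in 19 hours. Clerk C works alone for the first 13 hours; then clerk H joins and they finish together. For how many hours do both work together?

In 13 hours clerk C does 13/29 of the job, leaving 16/29.
Clerk C and clerk H together work at 48/551 per hour, so finishing takes 16/29 ÷ 48/551 = 19/3 hours.

19/3 hours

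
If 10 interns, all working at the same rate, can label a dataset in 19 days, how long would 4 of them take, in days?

Total work is 10·19 = 190 intern-days.
With 4 interns: 190/4 = 95/2 days.

95/2 days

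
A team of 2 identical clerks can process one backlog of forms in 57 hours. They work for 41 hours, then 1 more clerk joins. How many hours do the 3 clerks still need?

32/3 hours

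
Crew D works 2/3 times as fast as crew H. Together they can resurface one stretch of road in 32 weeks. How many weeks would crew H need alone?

160/3 weeks

Let crew H's rate be r; then crew D's rate is (2/3)r, so together (2/3 + 1)r = (5/3)r = 1/32.
Thus r = 3/160 per week.
Crew H alone: 160/3 weeks; crew D alone: 80 weeks.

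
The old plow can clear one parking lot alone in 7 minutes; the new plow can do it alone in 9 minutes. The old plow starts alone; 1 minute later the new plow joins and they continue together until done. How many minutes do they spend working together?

In 1 minute the old plow does 1/7 of the job, leaving 6/7.
The old plow and the new plow together work at 16/63 per minute, so finishing takes 6/7 ÷ 16/63 = 27/8 minutes.

27/8 minutes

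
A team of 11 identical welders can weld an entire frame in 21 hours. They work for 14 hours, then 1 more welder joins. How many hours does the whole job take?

One welder does 1/231 of the job per hour.
After 14 hours with 11 welders, 2/3 is done (1/3 left).
With 12 welders the rate is 12/231 = 4/77, so the rest takes 1/3 ÷ 4/77 = 77/12 hours.
Total = 14 + 77/12 = 245/12 hours.

245/12 hours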